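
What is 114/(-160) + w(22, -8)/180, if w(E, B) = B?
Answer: -109/144 ≈ -0.75694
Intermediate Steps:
114/(-160) + w(22, -8)/180 = 114/(-160) - 8/180 = 114*(-1/160) - 8*1/180 = -57/80 - 2/45 = -109/144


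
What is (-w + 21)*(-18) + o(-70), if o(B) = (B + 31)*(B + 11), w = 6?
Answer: 2031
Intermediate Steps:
o(B) = (11 + B)*(31 + B) (o(B) = (31 + B)*(11 + B) = (11 + B)*(31 + B))
(-w + 21)*(-18) + o(-70) = (-1*6 + 21)*(-18) + (341 + (-70)² + 42*(-70)) = (-6 + 21)*(-18) + (341 + 4900 - 2940) = 15*(-18) + 2301 = -270 + 2301 = 2031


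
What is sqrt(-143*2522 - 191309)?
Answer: I*sqrt(551955) ≈ 742.94*I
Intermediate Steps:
sqrt(-143*2522 - 191309) = sqrt(-360646 - 191309) = sqrt(-551955) = I*sqrt(551955)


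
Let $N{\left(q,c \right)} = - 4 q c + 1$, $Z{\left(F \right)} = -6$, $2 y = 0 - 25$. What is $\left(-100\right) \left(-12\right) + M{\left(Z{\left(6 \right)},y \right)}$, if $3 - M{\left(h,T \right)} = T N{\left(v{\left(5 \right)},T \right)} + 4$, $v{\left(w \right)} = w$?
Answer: $\frac{8673}{2} \approx 4336.5$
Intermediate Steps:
$y = - \frac{25}{2}$ ($y = \frac{0 - 25}{2} = \frac{1}{2} \left(-25\right) = - \frac{25}{2} \approx -12.5$)
$N{\left(q,c \right)} = 1 - 4 c q$ ($N{\left(q,c \right)} = - 4 c q + 1 = 1 - 4 c q$)
$M{\left(h,T \right)} = -1 - T \left(1 - 20 T\right)$ ($M{\left(h,T \right)} = 3 - \left(T \left(1 - 4 T 5\right) + 4\right) = 3 - \left(T \left(1 - 20 T\right) + 4\right) = 3 - \left(4 + T \left(1 - 20 T\right)\right) = -1 - T \left(1 - 20 T\right)$)
$\left(-100\right) \left(-12\right) + M{\left(Z{\left(6 \right)},y \right)} = \left(-100\right) \left(-12\right) - \left(1 + \frac{25 \left(-1 + 20 \left(- \frac{25}{2}\right)\right)}{2}\right) = 1200 - \left(1 + \frac{25 \left(-1 - 250\right)}{2}\right) = 1200 - - \frac{6273}{2} = 1200 + \left(-1 + \frac{6275}{2}\right) = 1200 + \frac{6273}{2} = \frac{8673}{2}$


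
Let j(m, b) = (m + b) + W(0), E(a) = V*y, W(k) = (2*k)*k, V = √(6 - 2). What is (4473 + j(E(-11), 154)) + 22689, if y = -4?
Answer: 27308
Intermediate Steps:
V = 2 (V = √4 = 2)
W(k) = 2*k²
E(a) = -8 (E(a) = 2*(-4) = -8)
j(m, b) = b + m (j(m, b) = (m + b) + 2*0² = (b + m) + 2*0 = (b + m) + 0 = b + m)
(4473 + j(E(-11), 154)) + 22689 = (4473 + (154 - 8)) + 22689 = (4473 + 146) + 22689 = 4619 + 22689 = 27308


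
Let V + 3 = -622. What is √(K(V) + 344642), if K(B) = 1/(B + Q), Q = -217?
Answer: √244338770046/842 ≈ 587.06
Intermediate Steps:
V = -625 (V = -3 - 622 = -625)
K(B) = 1/(-217 + B) (K(B) = 1/(B - 217) = 1/(-217 + B))
√(K(V) + 344642) = √(1/(-217 - 625) + 344642) = √(1/(-842) + 344642) = √(-1/842 + 344642) = √(290188563/842) = √244338770046/842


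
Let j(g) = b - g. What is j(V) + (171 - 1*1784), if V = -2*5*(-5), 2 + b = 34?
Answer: -1631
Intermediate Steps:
b = 32 (b = -2 + 34 = 32)
V = 50 (V = -10*(-5) = 50)
j(g) = 32 - g
j(V) + (171 - 1*1784) = (32 - 1*50) + (171 - 1*1784) = (32 - 50) + (171 - 1784) = -18 - 1613 = -1631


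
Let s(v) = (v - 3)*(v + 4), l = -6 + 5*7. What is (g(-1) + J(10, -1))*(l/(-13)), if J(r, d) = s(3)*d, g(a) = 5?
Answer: -145/13 ≈ -11.154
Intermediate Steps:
l = 29 (l = -6 + 35 = 29)
s(v) = (-3 + v)*(4 + v)
J(r, d) = 0 (J(r, d) = (-12 + 3 + 3²)*d = (-12 + 3 + 9)*d = 0*d = 0)
(g(-1) + J(10, -1))*(l/(-13)) = (5 + 0)*(29/(-13)) = 5*(29*(-1/13)) = 5*(-29/13) = -145/13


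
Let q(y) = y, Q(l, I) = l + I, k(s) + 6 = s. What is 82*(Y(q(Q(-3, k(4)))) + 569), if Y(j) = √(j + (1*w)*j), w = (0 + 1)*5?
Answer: 46658 + 82*I*√30 ≈ 46658.0 + 449.13*I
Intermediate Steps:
k(s) = -6 + s
w = 5 (w = 1*5 = 5)
Q(l, I) = I + l
Y(j) = √6*√j (Y(j) = √(j + (1*5)*j) = √(j + 5*j) = √(6*j) = √6*√j)
82*(Y(q(Q(-3, k(4)))) + 569) = 82*(√6*√((-6 + 4) - 3) + 569) = 82*(√6*√(-2 - 3) + 569) = 82*(√6*√(-5) + 569) = 82*(√6*(I*√5) + 569) = 82*(I*√30 + 569) = 82*(569 + I*√30) = 46658 + 82*I*√30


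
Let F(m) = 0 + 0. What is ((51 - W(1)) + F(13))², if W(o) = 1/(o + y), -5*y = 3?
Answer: 9409/4 ≈ 2352.3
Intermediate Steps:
y = -⅗ (y = -⅕*3 = -⅗ ≈ -0.60000)
F(m) = 0
W(o) = 1/(-⅗ + o) (W(o) = 1/(o - ⅗) = 1/(-⅗ + o))
((51 - W(1)) + F(13))² = ((51 - 5/(-3 + 5*1)) + 0)² = ((51 - 5/(-3 + 5)) + 0)² = ((51 - 5/2) + 0)² = (97/2 + 0)² = (97/2)² = 9409/4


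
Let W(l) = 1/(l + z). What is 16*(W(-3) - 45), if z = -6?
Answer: -6496/9 ≈ -721.78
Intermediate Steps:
W(l) = 1/(-6 + l) (W(l) = 1/(l - 6) = 1/(-6 + l))
16*(W(-3) - 45) = 16*(1/(-6 - 3) - 45) = 16*(1/(-9) - 45) = 16*(-1/9 - 45) = 16*(-406/9) = -6496/9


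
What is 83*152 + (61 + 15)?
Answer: 12692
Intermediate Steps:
83*152 + (61 + 15) = 12616 + 76 = 12692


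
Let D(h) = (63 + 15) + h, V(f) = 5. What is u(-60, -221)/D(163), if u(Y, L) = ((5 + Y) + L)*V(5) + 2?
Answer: -1378/241 ≈ -5.7178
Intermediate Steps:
D(h) = 78 + h
u(Y, L) = 27 + 5*L + 5*Y (u(Y, L) = ((5 + Y) + L)*5 + 2 = (5 + L + Y)*5 + 2 = (25 + 5*L + 5*Y) + 2 = 27 + 5*L + 5*Y)
u(-60, -221)/D(163) = (27 + 5*(-221) + 5*(-60))/(78 + 163) = (27 - 1105 - 300)/241 = -1378*1/241 = -1378/241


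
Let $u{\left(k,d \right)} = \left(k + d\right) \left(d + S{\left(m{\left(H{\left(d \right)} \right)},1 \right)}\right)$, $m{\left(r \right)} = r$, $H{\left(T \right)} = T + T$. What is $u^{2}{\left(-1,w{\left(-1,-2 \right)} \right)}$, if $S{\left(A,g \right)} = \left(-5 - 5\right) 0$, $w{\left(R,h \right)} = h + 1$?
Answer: $4$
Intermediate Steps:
$w{\left(R,h \right)} = 1 + h$
$H{\left(T \right)} = 2 T$
$S{\left(A,g \right)} = 0$ ($S{\left(A,g \right)} = \left(-10\right) 0 = 0$)
$u{\left(k,d \right)} = d \left(d + k\right)$ ($u{\left(k,d \right)} = \left(k + d\right) \left(d + 0\right) = \left(d + k\right) d = d \left(d + k\right)$)
$u^{2}{\left(-1,w{\left(-1,-2 \right)} \right)} = \left(\left(1 - 2\right) \left(\left(1 - 2\right) - 1\right)\right)^{2} = \left(- (-1 - 1)\right)^{2} = \left(\left(-1\right) \left(-2\right)\right)^{2} = 2^{2} = 4$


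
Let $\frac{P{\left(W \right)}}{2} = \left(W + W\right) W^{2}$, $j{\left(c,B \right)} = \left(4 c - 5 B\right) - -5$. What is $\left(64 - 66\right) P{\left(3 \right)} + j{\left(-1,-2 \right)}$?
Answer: $-205$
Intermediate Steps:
$j{\left(c,B \right)} = 5 - 5 B + 4 c$ ($j{\left(c,B \right)} = \left(- 5 B + 4 c\right) + 5 = 5 - 5 B + 4 c$)
$P{\left(W \right)} = 4 W^{3}$ ($P{\left(W \right)} = 2 \left(W + W\right) W^{2} = 2 \cdot 2 W W^{2} = 2 \cdot 2 W^{3} = 4 W^{3}$)
$\left(64 - 66\right) P{\left(3 \right)} + j{\left(-1,-2 \right)} = \left(64 - 66\right) 4 \cdot 3^{3} + \left(5 - -10 + 4 \left(-1\right)\right) = - 2 \cdot 4 \cdot 27 + \left(5 + 10 - 4\right) = \left(-2\right) 108 + 11 = -216 + 11 = -205$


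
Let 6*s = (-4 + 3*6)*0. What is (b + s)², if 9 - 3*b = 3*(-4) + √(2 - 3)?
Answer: (21 - I)²/9 ≈ 48.889 - 4.6667*I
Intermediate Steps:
s = 0 (s = ((-4 + 3*6)*0)/6 = ((-4 + 18)*0)/6 = (14*0)/6 = (⅙)*0 = 0)
b = 7 - I/3 (b = 3 - (3*(-4) + √(2 - 3))/3 = 3 - (-12 + √(-1))/3 = 3 - (-12 + I)/3 = 3 + (4 - I/3) = 7 - I/3 ≈ 7.0 - 0.33333*I)
(b + s)² = ((7 - I/3) + 0)² = (7 - I/3)²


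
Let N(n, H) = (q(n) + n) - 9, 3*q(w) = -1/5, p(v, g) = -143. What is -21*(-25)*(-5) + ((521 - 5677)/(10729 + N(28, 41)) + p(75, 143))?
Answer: -446331532/161219 ≈ -2768.5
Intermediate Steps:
q(w) = -1/15 (q(w) = (-1/5)/3 = (-1*⅕)/3 = (⅓)*(-⅕) = -1/15)
N(n, H) = -136/15 + n (N(n, H) = (-1/15 + n) - 9 = -136/15 + n)
-21*(-25)*(-5) + ((521 - 5677)/(10729 + N(28, 41)) + p(75, 143)) = -21*(-25)*(-5) + ((521 - 5677)/(10729 + (-136/15 + 28)) - 143) = 525*(-5) + (-5156/(10729 + 284/15) - 143) = -2625 + (-5156/161219/15 - 143) = -2625 + (-5156*15/161219 - 143) = -2625 + (-77340/161219 - 143) = -2625 - 23131657/161219 = -446331532/161219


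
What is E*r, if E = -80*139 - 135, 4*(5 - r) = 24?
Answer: 11255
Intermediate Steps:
r = -1 (r = 5 - ¼*24 = 5 - 6 = -1)
E = -11255 (E = -11120 - 135 = -11255)
E*r = -11255*(-1) = 11255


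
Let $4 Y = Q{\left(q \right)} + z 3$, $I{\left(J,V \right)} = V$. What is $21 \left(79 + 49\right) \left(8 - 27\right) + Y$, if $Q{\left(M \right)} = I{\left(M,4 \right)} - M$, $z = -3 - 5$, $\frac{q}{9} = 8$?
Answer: $-51095$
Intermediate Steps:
$q = 72$ ($q = 9 \cdot 8 = 72$)
$z = -8$ ($z = -3 - 5 = -8$)
$Q{\left(M \right)} = 4 - M$
$Y = -23$ ($Y = \frac{\left(4 - 72\right) - 24}{4} = \frac{-68 - 24}{4} = \frac{1}{4} \left(-92\right) = -23$)
$21 \left(79 + 49\right) \left(8 - 27\right) + Y = 21 \left(79 + 49\right) \left(8 - 27\right) - 23 = 21 \cdot 128 \left(-19\right) - 23 = 21 \left(-2432\right) - 23 = -51072 - 23 = -51095$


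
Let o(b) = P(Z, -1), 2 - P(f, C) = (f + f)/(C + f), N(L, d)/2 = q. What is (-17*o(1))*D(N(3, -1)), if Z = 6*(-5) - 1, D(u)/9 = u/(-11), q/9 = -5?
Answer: -6885/88 ≈ -78.239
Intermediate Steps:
q = -45 (q = 9*(-5) = -45)
N(L, d) = -90 (N(L, d) = 2*(-45) = -90)
D(u) = -9*u/11 (D(u) = 9*(u/(-11)) = 9*(u*(-1/11)) = 9*(-u/11) = -9*u/11)
Z = -31 (Z = -30 - 1 = -31)
P(f, C) = 2 - 2*f/(C + f) (P(f, C) = 2 - (f + f)/(C + f) = 2 - 2*f/(C + f))
o(b) = 1/16 (o(b) = 2*(-1)/(-1 - 31) = 2*(-1)/(-32) = 2*(-1)*(-1/32) = 1/16)
(-17*o(1))*D(N(3, -1)) = (-17*1/16)*(-9/11*(-90)) = -17/16*810/11 = -6885/88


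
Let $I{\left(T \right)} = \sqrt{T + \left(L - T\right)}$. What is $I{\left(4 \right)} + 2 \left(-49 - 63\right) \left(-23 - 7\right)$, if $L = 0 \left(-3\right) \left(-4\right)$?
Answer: $6720$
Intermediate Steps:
$L = 0$ ($L = 0 \left(-4\right) = 0$)
$I{\left(T \right)} = 0$ ($I{\left(T \right)} = \sqrt{T + \left(0 - T\right)} = \sqrt{T - T} = \sqrt{0} = 0$)
$I{\left(4 \right)} + 2 \left(-49 - 63\right) \left(-23 - 7\right) = 0 + 2 \left(-49 - 63\right) \left(-23 - 7\right) = 0 + 2 \left(\left(-112\right) \left(-30\right)\right) = 0 + 2 \cdot 3360 = 0 + 6720 = 6720$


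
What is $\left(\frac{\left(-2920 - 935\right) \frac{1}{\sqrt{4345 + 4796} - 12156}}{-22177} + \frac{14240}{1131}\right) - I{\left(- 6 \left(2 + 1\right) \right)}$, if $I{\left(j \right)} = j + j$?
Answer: $\frac{12005521804248904}{247074917330631} - \frac{257 \sqrt{9141}}{218457044501} \approx 48.591$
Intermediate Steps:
$I{\left(j \right)} = 2 j$
$\left(\frac{\left(-2920 - 935\right) \frac{1}{\sqrt{4345 + 4796} - 12156}}{-22177} + \frac{14240}{1131}\right) - I{\left(- 6 \left(2 + 1\right) \right)} = \left(\frac{\left(-2920 - 935\right) \frac{1}{\sqrt{4345 + 4796} - 12156}}{-22177} + \frac{14240}{1131}\right) - 2 \left(- 6 \left(2 + 1\right)\right) = \left(- \frac{3855}{\sqrt{9141} - 12156} \left(- \frac{1}{22177}\right) + 14240 \cdot \frac{1}{1131}\right) - 2 \left(\left(-6\right) 3\right) = \left(- \frac{3855}{-12156 + \sqrt{9141}} \left(- \frac{1}{22177}\right) + \frac{14240}{1131}\right) - 2 \left(-18\right) = \left(\frac{3855}{22177 \left(-12156 + \sqrt{9141}\right)} + \frac{14240}{1131}\right) - -36 = \left(\frac{14240}{1131} + \frac{3855}{22177 \left(-12156 + \sqrt{9141}\right)}\right) + 36 = \frac{54956}{1131} + \frac{3855}{22177 \left(-12156 + \sqrt{9141}\right)}$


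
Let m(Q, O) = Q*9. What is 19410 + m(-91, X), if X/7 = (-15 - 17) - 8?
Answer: 18591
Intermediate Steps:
X = -280 (X = 7*((-15 - 17) - 8) = 7*(-32 - 8) = 7*(-40) = -280)
m(Q, O) = 9*Q
19410 + m(-91, X) = 19410 + 9*(-91) = 19410 - 819 = 18591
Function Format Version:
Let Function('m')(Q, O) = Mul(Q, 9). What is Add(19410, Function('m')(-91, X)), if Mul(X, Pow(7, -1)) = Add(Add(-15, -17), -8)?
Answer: 18591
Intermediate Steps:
X = -280 (X = Mul(7, Add(Add(-15, -17), -8)) = Mul(7, Add(-32, -8)) = Mul(7, -40) = -280)
Function('m')(Q, O) = Mul(9, Q)
Add(19410, Function('m')(-91, X)) = Add(19410, Mul(9, -91)) = Add(19410, -819) = 18591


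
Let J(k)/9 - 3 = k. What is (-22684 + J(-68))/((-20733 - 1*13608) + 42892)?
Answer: -23269/8551 ≈ -2.7212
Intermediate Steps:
J(k) = 27 + 9*k
(-22684 + J(-68))/((-20733 - 1*13608) + 42892) = (-22684 + (27 + 9*(-68)))/((-20733 - 1*13608) + 42892) = (-22684 + (27 - 612))/((-20733 - 13608) + 42892) = (-22684 - 585)/(-34341 + 42892) = -23269/8551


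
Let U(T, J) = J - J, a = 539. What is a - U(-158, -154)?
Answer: 539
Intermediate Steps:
U(T, J) = 0
a - U(-158, -154) = 539 - 1*0 = 539 + 0 = 539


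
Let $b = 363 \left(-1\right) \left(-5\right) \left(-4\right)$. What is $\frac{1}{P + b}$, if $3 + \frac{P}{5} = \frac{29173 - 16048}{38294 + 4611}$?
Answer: $- \frac{8581}{62413650} \approx -0.00013749$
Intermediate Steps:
$P = - \frac{115590}{8581}$ ($P = -15 + 5 \frac{29173 - 16048}{38294 + 4611} = -15 + 5 \cdot \frac{13125}{42905} = -15 + 5 \cdot 13125 \cdot \frac{1}{42905} = -15 + 5 \cdot \frac{2625}{8581} = -15 + \frac{13125}{8581} = - \frac{115590}{8581} \approx -13.47$)
$b = -7260$ ($b = 363 \cdot 5 \left(-4\right) = 363 \left(-20\right) = -7260$)
$\frac{1}{P + b} = \frac{1}{- \frac{115590}{8581} - 7260} = \frac{1}{- \frac{62413650}{8581}} = - \frac{8581}{62413650}$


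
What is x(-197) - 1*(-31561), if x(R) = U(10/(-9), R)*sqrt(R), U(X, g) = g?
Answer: 31561 - 197*I*sqrt(197) ≈ 31561.0 - 2765.0*I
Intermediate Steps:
x(R) = R**(3/2) (x(R) = R*sqrt(R) = R**(3/2))
x(-197) - 1*(-31561) = (-197)**(3/2) - 1*(-31561) = -197*I*sqrt(197) + 31561 = 31561 - 197*I*sqrt(197)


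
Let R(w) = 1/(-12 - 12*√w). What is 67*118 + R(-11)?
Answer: 1138463/144 + I*√11/144 ≈ 7906.0 + 0.023032*I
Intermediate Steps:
67*118 + R(-11) = 67*118 - 1/(12 + 12*√(-11)) = 7906 - 1/(12 + 12*(I*√11)) = 7906 - 1/(12 + 12*I*√11)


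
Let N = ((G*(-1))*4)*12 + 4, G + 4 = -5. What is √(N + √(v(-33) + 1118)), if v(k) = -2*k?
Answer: 2*√(109 + √74) ≈ 21.689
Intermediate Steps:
G = -9 (G = -4 - 5 = -9)
N = 436 (N = (-9*(-1)*4)*12 + 4 = (9*4)*12 + 4 = 36*12 + 4 = 432 + 4 = 436)
√(N + √(v(-33) + 1118)) = √(436 + √(-2*(-33) + 1118)) = √(436 + √(66 + 1118)) = √(436 + √1184) = √(436 + 4*√74)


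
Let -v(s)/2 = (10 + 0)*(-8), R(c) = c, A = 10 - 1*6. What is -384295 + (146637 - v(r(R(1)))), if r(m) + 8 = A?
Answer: -237818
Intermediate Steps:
A = 4 (A = 10 - 6 = 4)
r(m) = -4 (r(m) = -8 + 4 = -4)
v(s) = 160 (v(s) = -2*(10 + 0)*(-8) = -20*(-8) = -2*(-80) = 160)
-384295 + (146637 - v(r(R(1)))) = -384295 + (146637 - 1*160) = -384295 + (146637 - 160) = -384295 + 146477 = -237818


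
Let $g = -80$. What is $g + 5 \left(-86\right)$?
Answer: $-510$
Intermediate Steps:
$g + 5 \left(-86\right) = -80 + 5 \left(-86\right) = -80 - 430 = -510$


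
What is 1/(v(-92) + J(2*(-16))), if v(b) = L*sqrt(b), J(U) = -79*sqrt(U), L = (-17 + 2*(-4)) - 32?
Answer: I/(2*(57*sqrt(23) + 158*sqrt(2))) ≈ 0.0010064*I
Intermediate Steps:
L = -57 (L = (-17 - 8) - 32 = -25 - 32 = -57)
v(b) = -57*sqrt(b)
1/(v(-92) + J(2*(-16))) = 1/(-114*I*sqrt(23) - 79*4*I*sqrt(2)) = 1/(-114*I*sqrt(23) - 316*I*sqrt(2)) = 1/(-316*I*sqrt(2) - 114*I*sqrt(23))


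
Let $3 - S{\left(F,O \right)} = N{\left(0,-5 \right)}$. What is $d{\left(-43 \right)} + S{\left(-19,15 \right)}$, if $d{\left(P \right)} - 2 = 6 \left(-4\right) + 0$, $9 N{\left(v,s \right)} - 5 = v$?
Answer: $- \frac{176}{9} \approx -19.556$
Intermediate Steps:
$N{\left(v,s \right)} = \frac{5}{9} + \frac{v}{9}$
$S{\left(F,O \right)} = \frac{22}{9}$ ($S{\left(F,O \right)} = 3 - \left(\frac{5}{9} + \frac{1}{9} \cdot 0\right) = 3 - \left(\frac{5}{9} + 0\right) = 3 - \frac{5}{9} = \frac{22}{9}$)
$d{\left(P \right)} = -22$ ($d{\left(P \right)} = 2 + \left(6 \left(-4\right) + 0\right) = 2 + \left(-24 + 0\right) = 2 - 24 = -22$)
$d{\left(-43 \right)} + S{\left(-19,15 \right)} = -22 + \frac{22}{9} = - \frac{176}{9}$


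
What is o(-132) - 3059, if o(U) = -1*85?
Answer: -3144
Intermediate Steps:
o(U) = -85
o(-132) - 3059 = -85 - 3059 = -3144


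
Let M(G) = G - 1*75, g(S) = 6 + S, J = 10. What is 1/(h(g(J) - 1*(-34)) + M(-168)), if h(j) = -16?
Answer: -1/259 ≈ -0.0038610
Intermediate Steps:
M(G) = -75 + G (M(G) = G - 75 = -75 + G)
1/(h(g(J) - 1*(-34)) + M(-168)) = 1/(-16 + (-75 - 168)) = 1/(-16 - 243) = 1/(-259) = -1/259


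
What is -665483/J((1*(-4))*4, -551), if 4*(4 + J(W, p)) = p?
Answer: 380276/81 ≈ 4694.8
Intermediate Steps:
J(W, p) = -4 + p/4
-665483/J((1*(-4))*4, -551) = -665483/(-4 + (1/4)*(-551)) = -665483/(-4 - 551/4) = -665483/(-567/4) = -665483*(-4/567) = 380276/81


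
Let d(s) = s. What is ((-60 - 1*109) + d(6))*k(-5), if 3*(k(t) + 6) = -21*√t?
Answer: 978 + 1141*I*√5 ≈ 978.0 + 2551.4*I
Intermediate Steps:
k(t) = -6 - 7*√t (k(t) = -6 + (-21*√t)/3 = -6 - 7*√t)
((-60 - 1*109) + d(6))*k(-5) = ((-60 - 1*109) + 6)*(-6 - 7*I*√5) = ((-60 - 109) + 6)*(-6 - 7*I*√5) = (-169 + 6)*(-6 - 7*I*√5) = -163*(-6 - 7*I*√5) = 978 + 1141*I*√5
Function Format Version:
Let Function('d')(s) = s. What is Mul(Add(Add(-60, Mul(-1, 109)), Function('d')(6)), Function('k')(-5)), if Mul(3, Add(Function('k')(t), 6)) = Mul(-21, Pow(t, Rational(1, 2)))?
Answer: Add(978, Mul(1141, I, Pow(5, Rational(1, 2)))) ≈ Add(978.00, Mul(2551.4, I))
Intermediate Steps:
Function('k')(t) = Add(-6, Mul(-7, Pow(t, Rational(1, 2)))) (Function('k')(t) = Add(-6, Mul(Rational(1, 3), Mul(-21, Pow(t, Rational(1, 2))))) = Add(-6, Mul(-7, Pow(t, Rational(1, 2)))))
Mul(Add(Add(-60, Mul(-1, 109)), Function('d')(6)), Function('k')(-5)) = Mul(Add(Add(-60, Mul(-1, 109)), 6), Add(-6, Mul(-7, Pow(-5, Rational(1, 2))))) = Mul(Add(Add(-60, -109), 6), Add(-6, Mul(-7, Mul(I, Pow(5, Rational(1, 2)))))) = Mul(Add(-169, 6), Add(-6, Mul(-7, I, Pow(5, Rational(1, 2))))) = Mul(-163, Add(-6, Mul(-7, I, Pow(5, Rational(1, 2))))) = Add(978, Mul(1141, I, Pow(5, Rational(1, 2))))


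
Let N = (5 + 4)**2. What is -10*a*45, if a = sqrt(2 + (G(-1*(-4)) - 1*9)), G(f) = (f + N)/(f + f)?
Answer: -225*sqrt(58)/2 ≈ -856.77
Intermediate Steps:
N = 81 (N = 9**2 = 81)
G(f) = (81 + f)/(2*f) (G(f) = (f + 81)/(f + f) = (81 + f)/((2*f)) = (81 + f)*(1/(2*f)) = (81 + f)/(2*f))
a = sqrt(58)/4 (a = sqrt(2 + ((81 - 1*(-4))/(2*((-1*(-4)))) - 1*9)) = sqrt(2 + ((1/2)*(81 + 4)/4 - 9)) = sqrt(2 + ((1/2)*(1/4)*85 - 9)) = sqrt(2 + (85/8 - 9)) = sqrt(2 + 13/8) = sqrt(29/8) = sqrt(58)/4 ≈ 1.9039)
-10*a*45 = -5*sqrt(58)/2*45 = -225*sqrt(58)/2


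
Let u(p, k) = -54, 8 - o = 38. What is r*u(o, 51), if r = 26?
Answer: -1404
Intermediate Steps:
o = -30 (o = 8 - 1*38 = 8 - 38 = -30)
r*u(o, 51) = 26*(-54) = -1404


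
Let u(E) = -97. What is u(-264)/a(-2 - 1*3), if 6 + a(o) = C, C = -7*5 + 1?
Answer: 97/40 ≈ 2.4250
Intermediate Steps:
C = -34 (C = -35 + 1 = -34)
a(o) = -40 (a(o) = -6 - 34 = -40)
u(-264)/a(-2 - 1*3) = -97/(-40) = -97*(-1/40) = 97/40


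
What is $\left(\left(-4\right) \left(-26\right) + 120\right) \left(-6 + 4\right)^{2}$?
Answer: $896$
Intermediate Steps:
$\left(\left(-4\right) \left(-26\right) + 120\right) \left(-6 + 4\right)^{2} = \left(104 + 120\right) \left(-2\right)^{2} = 224 \cdot 4 = 896$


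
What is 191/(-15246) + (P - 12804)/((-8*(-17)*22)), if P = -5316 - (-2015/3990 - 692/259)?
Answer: -17688793849/2915279136 ≈ -6.0676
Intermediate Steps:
P = -156866417/29526 (P = -5316 - (-2015*1/3990 - 692*1/259) = -5316 - (-403/798 - 692/259) = -5316 - 1*(-93799/29526) = -5316 + 93799/29526 = -156866417/29526 ≈ -5312.8)
191/(-15246) + (P - 12804)/((-8*(-17)*22)) = 191/(-15246) + (-156866417/29526 - 12804)/((-8*(-17)*22)) = 191*(-1/15246) - 534917321/(29526*(136*22)) = -191/15246 - 534917321/29526/2992 = -191/15246 - 534917321/29526*1/2992 = -191/15246 - 534917321/88341792 = -17688793849/2915279136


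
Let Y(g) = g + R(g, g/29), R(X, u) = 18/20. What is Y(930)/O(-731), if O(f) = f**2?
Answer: 9309/5343610 ≈ 0.0017421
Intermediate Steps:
R(X, u) = 9/10 (R(X, u) = 18*(1/20) = 9/10)
Y(g) = 9/10 + g (Y(g) = g + 9/10 = 9/10 + g)
Y(930)/O(-731) = (9/10 + 930)/((-731)**2) = (9309/10)/534361 = (9309/10)*(1/534361) = 9309/5343610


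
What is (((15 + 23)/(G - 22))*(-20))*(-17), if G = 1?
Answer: -12920/21 ≈ -615.24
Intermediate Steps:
(((15 + 23)/(G - 22))*(-20))*(-17) = (((15 + 23)/(1 - 22))*(-20))*(-17) = ((38/(-21))*(-20))*(-17) = ((38*(-1/21))*(-20))*(-17) = -38/21*(-20)*(-17) = (760/21)*(-17) = -12920/21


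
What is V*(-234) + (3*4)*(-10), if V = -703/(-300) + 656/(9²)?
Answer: -1153553/450 ≈ -2563.4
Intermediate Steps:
V = 84581/8100 (V = -703*(-1/300) + 656/81 = 703/300 + 656*(1/81) = 703/300 + 656/81 = 84581/8100 ≈ 10.442)
V*(-234) + (3*4)*(-10) = (84581/8100)*(-234) + (3*4)*(-10) = -1099553/450 + 12*(-10) = -1099553/450 - 120 = -1153553/450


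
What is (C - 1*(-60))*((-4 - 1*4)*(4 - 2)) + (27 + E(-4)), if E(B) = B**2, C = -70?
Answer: 203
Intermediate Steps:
(C - 1*(-60))*((-4 - 1*4)*(4 - 2)) + (27 + E(-4)) = (-70 - 1*(-60))*((-4 - 1*4)*(4 - 2)) + (27 + (-4)**2) = (-70 + 60)*((-4 - 4)*2) + (27 + 16) = -(-80)*2 + 43 = -10*(-16) + 43 = 160 + 43 = 203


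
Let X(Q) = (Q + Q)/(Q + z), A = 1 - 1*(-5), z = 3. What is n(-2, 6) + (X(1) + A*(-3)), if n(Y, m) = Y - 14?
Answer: -67/2 ≈ -33.500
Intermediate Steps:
n(Y, m) = -14 + Y
A = 6 (A = 1 + 5 = 6)
X(Q) = 2*Q/(3 + Q) (X(Q) = (Q + Q)/(Q + 3) = (2*Q)/(3 + Q) = 2*Q/(3 + Q))
n(-2, 6) + (X(1) + A*(-3)) = (-14 - 2) + (2*1/(3 + 1) + 6*(-3)) = -16 + (2*1/4 - 18) = -16 + (2*1*(¼) - 18) = -16 + (½ - 18) = -16 - 35/2 = -67/2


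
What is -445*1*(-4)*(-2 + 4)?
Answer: 3560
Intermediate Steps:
-445*1*(-4)*(-2 + 4) = -(-1780)*2 = -445*(-8) = 3560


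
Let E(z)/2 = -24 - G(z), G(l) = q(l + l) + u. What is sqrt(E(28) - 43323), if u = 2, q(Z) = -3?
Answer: I*sqrt(43369) ≈ 208.25*I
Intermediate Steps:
G(l) = -1 (G(l) = -3 + 2 = -1)
E(z) = -46 (E(z) = 2*(-24 - 1*(-1)) = 2*(-24 + 1) = 2*(-23) = -46)
sqrt(E(28) - 43323) = sqrt(-46 - 43323) = sqrt(-43369) = I*sqrt(43369)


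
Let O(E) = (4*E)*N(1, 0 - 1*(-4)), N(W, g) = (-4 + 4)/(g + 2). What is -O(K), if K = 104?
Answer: 0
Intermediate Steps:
N(W, g) = 0 (N(W, g) = 0/(2 + g) = 0)
O(E) = 0 (O(E) = (4*E)*0 = 0)
-O(K) = -1*0 = 0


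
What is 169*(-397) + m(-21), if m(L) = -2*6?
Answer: -67105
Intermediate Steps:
m(L) = -12
169*(-397) + m(-21) = 169*(-397) - 12 = -67093 - 12 = -67105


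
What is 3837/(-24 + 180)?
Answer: 1279/52 ≈ 24.596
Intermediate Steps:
3837/(-24 + 180) = 3837/156 = 3837*(1/156) = 1279/52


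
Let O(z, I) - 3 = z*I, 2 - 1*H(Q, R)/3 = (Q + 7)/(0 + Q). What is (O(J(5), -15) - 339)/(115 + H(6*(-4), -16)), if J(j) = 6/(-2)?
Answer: -776/317 ≈ -2.4479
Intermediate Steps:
J(j) = -3 (J(j) = 6*(-½) = -3)
H(Q, R) = 6 - 3*(7 + Q)/Q (H(Q, R) = 6 - 3*(Q + 7)/(0 + Q) = 6 - 3*(7 + Q)/Q)
O(z, I) = 3 + I*z (O(z, I) = 3 + z*I = 3 + I*z)
(O(J(5), -15) - 339)/(115 + H(6*(-4), -16)) = ((3 - 15*(-3)) - 339)/(115 + (3 - 21/(6*(-4)))) = ((3 + 45) - 339)/(115 + (3 - 21/(-24))) = (48 - 339)/(115 + (3 - 21*(-1/24))) = -291/(115 + (3 + 7/8)) = -291/(115 + 31/8) = -291/951/8 = -291*8/951 = -776/317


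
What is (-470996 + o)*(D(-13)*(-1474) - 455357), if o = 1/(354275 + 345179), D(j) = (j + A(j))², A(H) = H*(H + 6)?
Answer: 3104370454078668659/699454 ≈ 4.4383e+12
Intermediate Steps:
A(H) = H*(6 + H)
D(j) = (j + j*(6 + j))²
o = 1/699454 ≈ 1.4297e-6
(-470996 + o)*(D(-13)*(-1474) - 455357) = (-470996 + 1/699454)*(((-13)²*(7 - 13)²)*(-1474) - 455357) = -329440036183*((169*(-6)²)*(-1474) - 455357)/699454 = -329440036183*((169*36)*(-1474) - 455357)/699454 = -329440036183*(6084*(-1474) - 455357)/699454 = -329440036183*(-8967816 - 455357)/699454 = -329440036183/699454*(-9423173) = 3104370454078668659/699454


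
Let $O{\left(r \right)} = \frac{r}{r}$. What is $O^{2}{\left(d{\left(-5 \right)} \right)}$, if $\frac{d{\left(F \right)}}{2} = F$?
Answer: $1$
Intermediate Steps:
$d{\left(F \right)} = 2 F$
$O{\left(r \right)} = 1$
$O^{2}{\left(d{\left(-5 \right)} \right)} = 1^{2} = 1$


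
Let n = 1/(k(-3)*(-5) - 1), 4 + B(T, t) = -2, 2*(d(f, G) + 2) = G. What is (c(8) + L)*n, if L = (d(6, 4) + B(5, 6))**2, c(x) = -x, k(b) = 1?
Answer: -14/3 ≈ -4.6667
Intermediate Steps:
d(f, G) = -2 + G/2
B(T, t) = -6 (B(T, t) = -4 - 2 = -6)
n = -1/6 (n = 1/(1*(-5) - 1) = 1/(-5 - 1) = 1/(-6) = -1/6 ≈ -0.16667)
L = 36 (L = ((-2 + (1/2)*4) - 6)**2 = ((-2 + 2) - 6)**2 = (0 - 6)**2 = (-6)**2 = 36)
(c(8) + L)*n = (-1*8 + 36)*(-1/6) = (-8 + 36)*(-1/6) = 28*(-1/6) = -14/3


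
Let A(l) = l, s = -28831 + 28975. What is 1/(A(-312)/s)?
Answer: -6/13 ≈ -0.46154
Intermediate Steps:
s = 144
1/(A(-312)/s) = 1/(-312/144) = 1/(-312*1/144) = 1/(-13/6) = -6/13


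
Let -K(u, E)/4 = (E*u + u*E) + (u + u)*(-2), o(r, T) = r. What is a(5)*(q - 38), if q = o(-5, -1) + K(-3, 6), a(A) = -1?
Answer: -53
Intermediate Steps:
K(u, E) = 16*u - 8*E*u (K(u, E) = -4*((E*u + u*E) + (u + u)*(-2)) = -4*((E*u + E*u) + (2*u)*(-2)) = -4*(2*E*u - 4*u) = -4*(-4*u + 2*E*u) = 16*u - 8*E*u)
q = 91 (q = -5 + 8*(-3)*(2 - 1*6) = -5 + 8*(-3)*(2 - 6) = -5 + 8*(-3)*(-4) = -5 + 96 = 91)
a(5)*(q - 38) = -(91 - 38) = -1*53 = -53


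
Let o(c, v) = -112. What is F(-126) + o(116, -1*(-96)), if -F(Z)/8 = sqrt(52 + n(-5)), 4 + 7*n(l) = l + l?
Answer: -112 - 40*sqrt(2) ≈ -168.57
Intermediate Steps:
n(l) = -4/7 + 2*l/7 (n(l) = -4/7 + (l + l)/7 = -4/7 + (2*l)/7 = -4/7 + 2*l/7)
F(Z) = -40*sqrt(2) (F(Z) = -8*sqrt(52 + (-4/7 + (2/7)*(-5))) = -8*sqrt(52 + (-4/7 - 10/7)) = -8*sqrt(52 - 2) = -40*sqrt(2))
F(-126) + o(116, -1*(-96)) = -40*sqrt(2) - 112 = -112 - 40*sqrt(2)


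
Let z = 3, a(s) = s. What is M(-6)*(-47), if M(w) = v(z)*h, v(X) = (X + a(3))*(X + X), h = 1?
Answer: -1692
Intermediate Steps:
v(X) = 2*X*(3 + X) (v(X) = (X + 3)*(X + X) = (3 + X)*(2*X) = 2*X*(3 + X))
M(w) = 36 (M(w) = (2*3*(3 + 3))*1 = (2*3*6)*1 = 36*1 = 36)
M(-6)*(-47) = 36*(-47) = -1692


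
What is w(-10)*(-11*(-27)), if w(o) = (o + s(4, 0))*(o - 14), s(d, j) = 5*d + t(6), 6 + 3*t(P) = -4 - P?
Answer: -33264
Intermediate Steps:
t(P) = -10/3 - P/3 (t(P) = -2 + (-4 - P)/3 = -2 + (-4/3 - P/3) = -10/3 - P/3)
s(d, j) = -16/3 + 5*d (s(d, j) = 5*d + (-10/3 - 1/3*6) = 5*d + (-10/3 - 2) = 5*d - 16/3 = -16/3 + 5*d)
w(o) = (-14 + o)*(44/3 + o) (w(o) = (o + (-16/3 + 5*4))*(o - 14) = (o + (-16/3 + 20))*(-14 + o) = (o + 44/3)*(-14 + o) = (44/3 + o)*(-14 + o) = (-14 + o)*(44/3 + o))
w(-10)*(-11*(-27)) = (-616/3 + (-10)**2 + (2/3)*(-10))*(-11*(-27)) = (-616/3 + 100 - 20/3)*297 = -112*297 = -33264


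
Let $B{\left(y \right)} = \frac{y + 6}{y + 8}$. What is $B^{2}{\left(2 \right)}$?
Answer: $\frac{16}{25} \approx 0.64$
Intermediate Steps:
$B{\left(y \right)} = \frac{6 + y}{8 + y}$
$B^{2}{\left(2 \right)} = \left(\frac{6 + 2}{8 + 2}\right)^{2} = \left(\frac{1}{10} \cdot 8\right)^{2} = \left(\frac{4}{5}\right)^{2} = \frac{16}{25}$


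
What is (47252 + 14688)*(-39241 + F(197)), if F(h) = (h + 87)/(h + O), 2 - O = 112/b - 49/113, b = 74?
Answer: -125702960243525/51719 ≈ -2.4305e+9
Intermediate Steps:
O = 3847/4181 (O = 2 - (112/74 - 49/113) = 2 - (112*(1/74) - 49*1/113) = 2 - (56/37 - 49/113) = 2 - 1*4515/4181 = 2 - 4515/4181 = 3847/4181 ≈ 0.92011)
F(h) = (87 + h)/(3847/4181 + h) (F(h) = (h + 87)/(h + 3847/4181) = (87 + h)/(3847/4181 + h))
(47252 + 14688)*(-39241 + F(197)) = (47252 + 14688)*(-39241 + 4181*(87 + 197)/(3847 + 4181*197)) = 61940*(-39241 + 4181*284/(3847 + 823657)) = 61940*(-39241 + 4181*284/827504) = 61940*(-39241 + 4181*(1/827504)*284) = 61940*(-39241 + 296851/206876) = 61940*(-8117724265/206876) = -125702960243525/51719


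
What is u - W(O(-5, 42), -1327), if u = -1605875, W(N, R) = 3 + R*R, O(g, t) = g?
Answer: -3366807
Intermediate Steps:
W(N, R) = 3 + R²
u - W(O(-5, 42), -1327) = -1605875 - (3 + (-1327)²) = -1605875 - (3 + 1760929) = -1605875 - 1*1760932 = -1605875 - 1760932 = -3366807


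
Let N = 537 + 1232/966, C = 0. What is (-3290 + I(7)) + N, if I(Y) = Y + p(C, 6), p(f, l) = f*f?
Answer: -189386/69 ≈ -2744.7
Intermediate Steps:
p(f, l) = f²
N = 37141/69 (N = 537 + 1232*(1/966) = 537 + 88/69 = 37141/69 ≈ 538.28)
I(Y) = Y (I(Y) = Y + 0² = Y + 0 = Y)
(-3290 + I(7)) + N = (-3290 + 7) + 37141/69 = -3283 + 37141/69 = -189386/69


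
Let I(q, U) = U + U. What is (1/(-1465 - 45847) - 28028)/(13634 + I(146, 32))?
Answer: -1326060737/648079776 ≈ -2.0461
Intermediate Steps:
I(q, U) = 2*U
(1/(-1465 - 45847) - 28028)/(13634 + I(146, 32)) = (1/(-1465 - 45847) - 28028)/(13634 + 2*32) = (1/(-47312) - 28028)/(13634 + 64) = (-1/47312 - 28028)/13698 = -1326060737/47312*1/13698 = -1326060737/648079776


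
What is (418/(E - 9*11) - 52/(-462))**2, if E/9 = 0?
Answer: 8111104/480249 ≈ 16.889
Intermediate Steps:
E = 0 (E = 9*0 = 0)
(418/(E - 9*11) - 52/(-462))**2 = (418/(0 - 9*11) - 52/(-462))**2 = (418/(0 - 99) - 52*(-1/462))**2 = (418/(-99) + 26/231)**2 = (418*(-1/99) + 26/231)**2 = (-38/9 + 26/231)**2 = (-2848/693)**2 = 8111104/480249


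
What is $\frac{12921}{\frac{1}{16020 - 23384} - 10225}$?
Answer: $- \frac{31716748}{25098967} \approx -1.2637$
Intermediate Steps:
$\frac{12921}{\frac{1}{16020 - 23384} - 10225} = \frac{12921}{\frac{1}{-7364} - 10225} = \frac{12921}{- \frac{1}{7364} - 10225} = \frac{12921}{- \frac{75296901}{7364}} = 12921 \left(- \frac{7364}{75296901}\right) = - \frac{31716748}{25098967}$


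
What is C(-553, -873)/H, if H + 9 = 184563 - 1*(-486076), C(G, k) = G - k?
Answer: 32/67063 ≈ 0.00047716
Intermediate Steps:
H = 670630 (H = -9 + (184563 - 1*(-486076)) = -9 + (184563 + 486076) = -9 + 670639 = 670630)
C(-553, -873)/H = (-553 - 1*(-873))/670630 = (-553 + 873)*(1/670630) = 320*(1/670630) = 32/67063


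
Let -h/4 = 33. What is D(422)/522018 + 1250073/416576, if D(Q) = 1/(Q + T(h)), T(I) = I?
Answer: 2056984527583/685472276160 ≈ 3.0008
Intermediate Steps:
h = -132 (h = -4*33 = -132)
D(Q) = 1/(-132 + Q) (D(Q) = 1/(Q - 132) = 1/(-132 + Q))
D(422)/522018 + 1250073/416576 = 1/((-132 + 422)*522018) + 1250073/416576 = (1/522018)/290 + 1250073*(1/416576) = (1/290)*(1/522018) + 54351/18112 = 1/151385220 + 54351/18112 = 2056984527583/685472276160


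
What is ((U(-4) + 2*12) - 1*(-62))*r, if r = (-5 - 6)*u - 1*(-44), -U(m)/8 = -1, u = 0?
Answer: 4136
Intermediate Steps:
U(m) = 8 (U(m) = -8*(-1) = 8)
r = 44 (r = (-5 - 6)*0 - 1*(-44) = -11*0 + 44 = 0 + 44 = 44)
((U(-4) + 2*12) - 1*(-62))*r = ((8 + 2*12) - 1*(-62))*44 = ((8 + 24) + 62)*44 = (32 + 62)*44 = 94*44 = 4136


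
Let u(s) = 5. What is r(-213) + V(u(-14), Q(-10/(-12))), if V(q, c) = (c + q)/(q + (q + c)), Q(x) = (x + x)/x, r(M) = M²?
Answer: 544435/12 ≈ 45370.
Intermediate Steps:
Q(x) = 2 (Q(x) = (2*x)/x = 2)
V(q, c) = (c + q)/(c + 2*q) (V(q, c) = (c + q)/(q + (c + q)) = (c + q)/(c + 2*q))
r(-213) + V(u(-14), Q(-10/(-12))) = (-213)² + (2 + 5)/(2 + 2*5) = 45369 + 7/(2 + 10) = 45369 + 7/12 = 544435/12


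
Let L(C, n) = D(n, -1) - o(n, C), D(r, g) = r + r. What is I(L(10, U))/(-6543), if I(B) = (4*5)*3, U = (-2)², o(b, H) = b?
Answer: -20/2181 ≈ -0.0091701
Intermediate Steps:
D(r, g) = 2*r
U = 4
L(C, n) = n (L(C, n) = 2*n - n = n)
I(B) = 60 (I(B) = 20*3 = 60)
I(L(10, U))/(-6543) = 60/(-6543) = 60*(-1/6543) = -20/2181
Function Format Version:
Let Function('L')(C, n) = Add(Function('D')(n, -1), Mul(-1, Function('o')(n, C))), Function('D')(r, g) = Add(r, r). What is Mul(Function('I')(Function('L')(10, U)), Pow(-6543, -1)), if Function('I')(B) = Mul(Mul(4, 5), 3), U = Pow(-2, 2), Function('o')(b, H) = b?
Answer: Rational(-20, 2181) ≈ -0.0091701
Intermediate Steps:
Function('D')(r, g) = Mul(2, r)
U = 4
Function('L')(C, n) = n (Function('L')(C, n) = Add(Mul(2, n), Mul(-1, n)) = n)
Function('I')(B) = 60 (Function('I')(B) = Mul(20, 3) = 60)
Mul(Function('I')(Function('L')(10, U)), Pow(-6543, -1)) = Mul(60, Pow(-6543, -1)) = Mul(60, Rational(-1, 6543)) = Rational(-20, 2181)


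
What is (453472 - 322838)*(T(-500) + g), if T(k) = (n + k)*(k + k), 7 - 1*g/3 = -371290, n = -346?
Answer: 256028400894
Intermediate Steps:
g = 1113891 (g = 21 - 3*(-371290) = 21 + 1113870 = 1113891)
T(k) = 2*k*(-346 + k) (T(k) = (-346 + k)*(k + k) = (-346 + k)*(2*k) = 2*k*(-346 + k))
(453472 - 322838)*(T(-500) + g) = (453472 - 322838)*(2*(-500)*(-346 - 500) + 1113891) = 130634*(2*(-500)*(-846) + 1113891) = 130634*(846000 + 1113891) = 130634*1959891 = 256028400894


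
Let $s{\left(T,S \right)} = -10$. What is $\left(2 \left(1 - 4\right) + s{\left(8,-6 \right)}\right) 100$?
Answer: $-1600$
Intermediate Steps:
$\left(2 \left(1 - 4\right) + s{\left(8,-6 \right)}\right) 100 = \left(2 \left(1 - 4\right) - 10\right) 100 = \left(2 \left(-3\right) - 10\right) 100 = \left(-6 - 10\right) 100 = \left(-16\right) 100 = -1600$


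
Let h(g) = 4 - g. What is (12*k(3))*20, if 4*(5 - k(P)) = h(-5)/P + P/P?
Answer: 960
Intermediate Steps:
k(P) = 19/4 - 9/(4*P) (k(P) = 5 - ((4 - 1*(-5))/P + P/P)/4 = 5 - ((4 + 5)/P + 1)/4 = 5 - (9/P + 1)/4 = 5 - (1 + 9/P)/4 = 5 + (-1/4 - 9/(4*P)) = 19/4 - 9/(4*P))
(12*k(3))*20 = (12*((1/4)*(-9 + 19*3)/3))*20 = (12*((1/4)*(1/3)*(-9 + 57)))*20 = (12*((1/4)*(1/3)*48))*20 = (12*4)*20 = 48*20 = 960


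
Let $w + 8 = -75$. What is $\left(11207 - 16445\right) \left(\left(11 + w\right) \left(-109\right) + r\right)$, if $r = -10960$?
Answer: $16300656$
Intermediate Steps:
$w = -83$ ($w = -8 - 75 = -83$)
$\left(11207 - 16445\right) \left(\left(11 + w\right) \left(-109\right) + r\right) = \left(11207 - 16445\right) \left(\left(11 - 83\right) \left(-109\right) - 10960\right) = - 5238 \left(\left(-72\right) \left(-109\right) - 10960\right) = - 5238 \left(7848 - 10960\right) = \left(-5238\right) \left(-3112\right) = 16300656$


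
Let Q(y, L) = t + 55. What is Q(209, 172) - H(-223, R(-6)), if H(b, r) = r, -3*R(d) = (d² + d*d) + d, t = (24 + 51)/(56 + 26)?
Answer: 6389/82 ≈ 77.915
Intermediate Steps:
t = 75/82 ≈ 0.91463
R(d) = -2*d²/3 - d/3 (R(d) = -((d² + d*d) + d)/3 = -((d² + d²) + d)/3 = -(2*d² + d)/3 = -(d + 2*d²)/3 = -2*d²/3 - d/3)
Q(y, L) = 4585/82 (Q(y, L) = 75/82 + 55 = 4585/82)
Q(209, 172) - H(-223, R(-6)) = 4585/82 - (-1)*(-6)*(1 + 2*(-6))/3 = 4585/82 - (-1)*(-6)*(1 - 12)/3 = 4585/82 - (-1)*(-6)*(-11)/3 = 4585/82 - 1*(-22) = 4585/82 + 22 = 6389/82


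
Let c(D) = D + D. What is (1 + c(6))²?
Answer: 169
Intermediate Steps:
c(D) = 2*D
(1 + c(6))² = (1 + 2*6)² = (1 + 12)² = 13² = 169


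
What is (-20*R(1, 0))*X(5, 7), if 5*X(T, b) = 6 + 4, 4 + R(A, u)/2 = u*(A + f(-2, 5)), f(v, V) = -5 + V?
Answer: 320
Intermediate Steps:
R(A, u) = -8 + 2*A*u (R(A, u) = -8 + 2*(u*(A + (-5 + 5))) = -8 + 2*(u*(A + 0)) = -8 + 2*(u*A) = -8 + 2*(A*u) = -8 + 2*A*u)
X(T, b) = 2 (X(T, b) = (6 + 4)/5 = (⅕)*10 = 2)
(-20*R(1, 0))*X(5, 7) = -20*(-8 + 2*1*0)*2 = -20*(-8 + 0)*2 = -20*(-8)*2 = 160*2 = 320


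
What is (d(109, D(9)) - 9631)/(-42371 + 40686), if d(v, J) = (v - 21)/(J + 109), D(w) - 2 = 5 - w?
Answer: 1030429/180295 ≈ 5.7152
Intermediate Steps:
D(w) = 7 - w (D(w) = 2 + (5 - w) = 7 - w)
d(v, J) = (-21 + v)/(109 + J)
(d(109, D(9)) - 9631)/(-42371 + 40686) = ((-21 + 109)/(109 + (7 - 1*9)) - 9631)/(-42371 + 40686) = (88/(109 + (7 - 9)) - 9631)/(-1685) = (88/(109 - 2) - 9631)*(-1/1685) = (88/107 - 9631)*(-1/1685) = -1030429/107*(-1/1685) = 1030429/180295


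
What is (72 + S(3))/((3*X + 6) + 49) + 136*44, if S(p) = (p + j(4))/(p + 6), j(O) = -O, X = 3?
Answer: 3447431/576 ≈ 5985.1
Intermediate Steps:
S(p) = (-4 + p)/(6 + p) (S(p) = (p - 1*4)/(p + 6) = (p - 4)/(6 + p) = (-4 + p)/(6 + p))
(72 + S(3))/((3*X + 6) + 49) + 136*44 = (72 + (-4 + 3)/(6 + 3))/((3*3 + 6) + 49) + 136*44 = (72 - 1/9)/((9 + 6) + 49) + 5984 = (72 + (⅑)*(-1))/(15 + 49) + 5984 = (72 - ⅑)/64 + 5984 = (647/9)*(1/64) + 5984 = 647/576 + 5984 = 3447431/576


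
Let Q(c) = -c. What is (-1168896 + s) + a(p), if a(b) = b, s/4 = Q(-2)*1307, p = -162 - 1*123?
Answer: -1158725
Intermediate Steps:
p = -285 (p = -162 - 123 = -285)
s = 10456 (s = 4*(-1*(-2)*1307) = 4*(2*1307) = 4*2614 = 10456)
(-1168896 + s) + a(p) = (-1168896 + 10456) - 285 = -1158440 - 285 = -1158725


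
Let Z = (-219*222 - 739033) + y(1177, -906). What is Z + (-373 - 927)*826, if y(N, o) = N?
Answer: -1860274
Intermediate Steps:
Z = -786474 (Z = (-219*222 - 739033) + 1177 = (-48618 - 739033) + 1177 = -787651 + 1177 = -786474)
Z + (-373 - 927)*826 = -786474 + (-373 - 927)*826 = -786474 - 1300*826 = -786474 - 1073800 = -1860274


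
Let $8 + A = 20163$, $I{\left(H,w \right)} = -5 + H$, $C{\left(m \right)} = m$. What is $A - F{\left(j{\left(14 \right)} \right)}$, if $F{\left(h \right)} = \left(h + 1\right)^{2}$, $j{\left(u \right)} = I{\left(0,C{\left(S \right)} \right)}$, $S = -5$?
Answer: $20139$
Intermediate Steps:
$A = 20155$ ($A = -8 + 20163 = 20155$)
$j{\left(u \right)} = -5$ ($j{\left(u \right)} = -5 + 0 = -5$)
$F{\left(h \right)} = \left(1 + h\right)^{2}$
$A - F{\left(j{\left(14 \right)} \right)} = 20155 - \left(1 - 5\right)^{2} = 20155 - \left(-4\right)^{2} = 20155 - 16 = 20139$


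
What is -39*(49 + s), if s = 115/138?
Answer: -3887/2 ≈ -1943.5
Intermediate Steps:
s = 5/6 (s = 115*(1/138) = 5/6 ≈ 0.83333)
-39*(49 + s) = -39*(49 + 5/6) = -39*299/6 = -3887/2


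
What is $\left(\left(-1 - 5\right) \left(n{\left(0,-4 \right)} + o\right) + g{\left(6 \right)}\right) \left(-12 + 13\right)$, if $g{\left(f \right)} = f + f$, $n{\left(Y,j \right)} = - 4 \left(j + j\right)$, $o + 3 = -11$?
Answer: $-96$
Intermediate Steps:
$o = -14$ ($o = -3 - 11 = -14$)
$n{\left(Y,j \right)} = - 8 j$ ($n{\left(Y,j \right)} = - 4 \cdot 2 j = - 8 j$)
$g{\left(f \right)} = 2 f$
$\left(\left(-1 - 5\right) \left(n{\left(0,-4 \right)} + o\right) + g{\left(6 \right)}\right) \left(-12 + 13\right) = \left(\left(-1 - 5\right) \left(\left(-8\right) \left(-4\right) - 14\right) + 2 \cdot 6\right) \left(-12 + 13\right) = \left(- 6 \left(32 - 14\right) + 12\right) 1 = \left(\left(-6\right) 18 + 12\right) 1 = \left(-108 + 12\right) 1 = \left(-96\right) 1 = -96$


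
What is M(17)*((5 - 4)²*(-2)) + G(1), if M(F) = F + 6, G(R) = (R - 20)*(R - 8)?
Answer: 87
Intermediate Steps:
G(R) = (-20 + R)*(-8 + R)
M(F) = 6 + F
M(17)*((5 - 4)²*(-2)) + G(1) = (6 + 17)*((5 - 4)²*(-2)) + (160 + 1² - 28*1) = 23*(1²*(-2)) + (160 + 1 - 28) = 23*(1*(-2)) + 133 = 23*(-2) + 133 = -46 + 133 = 87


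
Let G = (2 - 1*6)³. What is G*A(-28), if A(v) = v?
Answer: 1792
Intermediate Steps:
G = -64 (G = (2 - 6)³ = (-4)³ = -64)
G*A(-28) = -64*(-28) = 1792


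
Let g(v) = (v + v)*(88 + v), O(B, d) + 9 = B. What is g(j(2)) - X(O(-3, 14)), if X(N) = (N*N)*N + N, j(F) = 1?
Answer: 1918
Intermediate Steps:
O(B, d) = -9 + B
g(v) = 2*v*(88 + v) (g(v) = (2*v)*(88 + v) = 2*v*(88 + v))
X(N) = N + N**3 (X(N) = N**2*N + N = N**3 + N = N + N**3)
g(j(2)) - X(O(-3, 14)) = 2*1*(88 + 1) - ((-9 - 3) + (-9 - 3)**3) = 2*1*89 - (-12 + (-12)**3) = 178 - (-12 - 1728) = 178 - 1*(-1740) = 178 + 1740 = 1918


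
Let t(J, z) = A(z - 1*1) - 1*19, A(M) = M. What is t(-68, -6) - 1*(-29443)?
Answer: 29417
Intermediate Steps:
t(J, z) = -20 + z (t(J, z) = (z - 1*1) - 1*19 = (z - 1) - 19 = (-1 + z) - 19 = -20 + z)
t(-68, -6) - 1*(-29443) = (-20 - 6) - 1*(-29443) = -26 + 29443 = 29417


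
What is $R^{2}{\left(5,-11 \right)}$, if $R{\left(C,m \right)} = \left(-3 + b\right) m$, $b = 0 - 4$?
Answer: $5929$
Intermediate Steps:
$b = -4$
$R{\left(C,m \right)} = - 7 m$ ($R{\left(C,m \right)} = \left(-3 - 4\right) m = - 7 m$)
$R^{2}{\left(5,-11 \right)} = \left(\left(-7\right) \left(-11\right)\right)^{2} = 77^{2} = 5929$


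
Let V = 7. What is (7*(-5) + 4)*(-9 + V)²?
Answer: -124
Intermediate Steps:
(7*(-5) + 4)*(-9 + V)² = (7*(-5) + 4)*(-9 + 7)² = (-35 + 4)*(-2)² = -31*4 = -124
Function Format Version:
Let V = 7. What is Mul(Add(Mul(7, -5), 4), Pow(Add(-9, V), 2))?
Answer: -124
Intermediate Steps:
Mul(Add(Mul(7, -5), 4), Pow(Add(-9, V), 2)) = Mul(Add(Mul(7, -5), 4), Pow(Add(-9, 7), 2)) = Mul(Add(-35, 4), Pow(-2, 2)) = Mul(-31, 4) = -124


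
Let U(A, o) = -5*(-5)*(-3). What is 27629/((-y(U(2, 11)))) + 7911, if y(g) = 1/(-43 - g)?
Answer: -876217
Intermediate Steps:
U(A, o) = -75 (U(A, o) = 25*(-3) = -75)
27629/((-y(U(2, 11)))) + 7911 = 27629/((-(-1)/(43 - 75))) + 7911 = 27629/((-(-1)/(-32))) + 7911 = 27629/((-(-1)*(-1)/32)) + 7911 = 27629/((-1*1/32)) + 7911 = 27629/(-1/32) + 7911 = 27629*(-32) + 7911 = -884128 + 7911 = -876217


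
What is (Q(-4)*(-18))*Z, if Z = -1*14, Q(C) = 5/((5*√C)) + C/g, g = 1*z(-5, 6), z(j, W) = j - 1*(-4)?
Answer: 1008 - 126*I ≈ 1008.0 - 126.0*I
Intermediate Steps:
z(j, W) = 4 + j (z(j, W) = j + 4 = 4 + j)
g = -1 (g = 1*(4 - 5) = 1*(-1) = -1)
Q(C) = C^(-½) - C (Q(C) = 5/((5*√C)) + C/(-1) = 5*(1/(5*√C)) + C*(-1) = C^(-½) - C)
Z = -14
(Q(-4)*(-18))*Z = (((-4)^(-½) - 1*(-4))*(-18))*(-14) = ((-I/2 + 4)*(-18))*(-14) = ((4 - I/2)*(-18))*(-14) = (-72 + 9*I)*(-14) = 1008 - 126*I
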